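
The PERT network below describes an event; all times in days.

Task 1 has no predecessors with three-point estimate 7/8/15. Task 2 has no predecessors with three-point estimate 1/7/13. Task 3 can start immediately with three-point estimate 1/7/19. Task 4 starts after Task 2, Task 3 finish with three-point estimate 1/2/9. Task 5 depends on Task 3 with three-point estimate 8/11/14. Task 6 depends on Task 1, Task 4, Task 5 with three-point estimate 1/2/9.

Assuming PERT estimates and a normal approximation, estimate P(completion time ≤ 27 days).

0.927

te_Task 1 = (7 + 4·8 + 15)/6 = 54/6 = 9; σ²_Task 1 = ((15−7)/6)² = 1.778
te_Task 2 = (1 + 4·7 + 13)/6 = 42/6 = 7; σ²_Task 2 = ((13−1)/6)² = 4.000
te_Task 3 = (1 + 4·7 + 19)/6 = 48/6 = 8; σ²_Task 3 = ((19−1)/6)² = 9.000
te_Task 4 = (1 + 4·2 + 9)/6 = 18/6 = 3; σ²_Task 4 = ((9−1)/6)² = 1.778
te_Task 5 = (8 + 4·11 + 14)/6 = 66/6 = 11; σ²_Task 5 = ((14−8)/6)² = 1.000
te_Task 6 = (1 + 4·2 + 9)/6 = 18/6 = 3; σ²_Task 6 = ((9−1)/6)² = 1.778

Forward pass:
ES_Task 1 = 0; EF_Task 1 = 9
ES_Task 2 = 0; EF_Task 2 = 7
ES_Task 3 = 0; EF_Task 3 = 8
ES_Task 4 = max(EF_Task 2=7, EF_Task 3=8) = 8; EF_Task 4 = 8+3 = 11
ES_Task 5 = 8; EF_Task 5 = 8+11 = 19
ES_Task 6 = max(EF_Task 1=9, EF_Task 4=11, EF_Task 5=19) = 19; EF_Task 6 = 19+3 = 22
Expected project duration μ = 22 days. Critical path: Task 3 → Task 5 → Task 6.

Variance along critical path = 9.000 + 1.000 + 1.778 = 11.778; σ = √11.778 = 3.432 days.
Z = (27 − 22) / 3.432 = 1.457
P(T ≤ 27) = Φ(1.457) ≈ 0.927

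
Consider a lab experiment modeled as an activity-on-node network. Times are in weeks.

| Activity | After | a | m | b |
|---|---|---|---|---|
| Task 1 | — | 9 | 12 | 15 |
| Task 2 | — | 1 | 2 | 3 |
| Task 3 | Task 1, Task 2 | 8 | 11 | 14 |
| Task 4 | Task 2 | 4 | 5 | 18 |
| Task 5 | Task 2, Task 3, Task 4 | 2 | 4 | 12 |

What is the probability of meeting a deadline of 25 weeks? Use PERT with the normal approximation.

te_Task 1 = (9 + 4·12 + 15)/6 = 72/6 = 12; σ²_Task 1 = ((15−9)/6)² = 1.000
te_Task 2 = (1 + 4·2 + 3)/6 = 12/6 = 2; σ²_Task 2 = ((3−1)/6)² = 0.111
te_Task 3 = (8 + 4·11 + 14)/6 = 66/6 = 11; σ²_Task 3 = ((14−8)/6)² = 1.000
te_Task 4 = (4 + 4·5 + 18)/6 = 42/6 = 7; σ²_Task 4 = ((18−4)/6)² = 5.444
te_Task 5 = (2 + 4·4 + 12)/6 = 30/6 = 5; σ²_Task 5 = ((12−2)/6)² = 2.778

Forward pass:
ES_Task 1 = 0; EF_Task 1 = 12
ES_Task 2 = 0; EF_Task 2 = 2
ES_Task 3 = max(EF_Task 1=12, EF_Task 2=2) = 12; EF_Task 3 = 12+11 = 23
ES_Task 4 = 2; EF_Task 4 = 2+7 = 9
ES_Task 5 = max(EF_Task 2=2, EF_Task 3=23, EF_Task 4=9) = 23; EF_Task 5 = 23+5 = 28
Expected project duration μ = 28 weeks. Critical path: Task 1 → Task 3 → Task 5.

Variance along critical path = 1.000 + 1.000 + 2.778 = 4.778; σ = √4.778 = 2.186 weeks.
Z = (25 − 28) / 2.186 = -1.372
P(T ≤ 25) = Φ(-1.372) ≈ 0.085

0.085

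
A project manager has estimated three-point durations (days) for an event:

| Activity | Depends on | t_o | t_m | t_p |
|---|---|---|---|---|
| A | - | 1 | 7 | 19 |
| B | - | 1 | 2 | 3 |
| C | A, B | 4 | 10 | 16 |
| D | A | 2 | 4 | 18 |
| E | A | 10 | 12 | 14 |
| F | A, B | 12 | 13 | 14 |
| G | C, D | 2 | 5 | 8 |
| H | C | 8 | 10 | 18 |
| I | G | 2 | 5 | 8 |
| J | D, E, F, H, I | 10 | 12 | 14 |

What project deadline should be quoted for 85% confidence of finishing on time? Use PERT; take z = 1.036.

45.2 days

te_A = (1 + 4·7 + 19)/6 = 48/6 = 8; σ²_A = ((19−1)/6)² = 9.000
te_B = (1 + 4·2 + 3)/6 = 12/6 = 2; σ²_B = ((3−1)/6)² = 0.111
te_C = (4 + 4·10 + 16)/6 = 60/6 = 10; σ²_C = ((16−4)/6)² = 4.000
te_D = (2 + 4·4 + 18)/6 = 36/6 = 6; σ²_D = ((18−2)/6)² = 7.111
te_E = (10 + 4·12 + 14)/6 = 72/6 = 12; σ²_E = ((14−10)/6)² = 0.444
te_F = (12 + 4·13 + 14)/6 = 78/6 = 13; σ²_F = ((14−12)/6)² = 0.111
te_G = (2 + 4·5 + 8)/6 = 30/6 = 5; σ²_G = ((8−2)/6)² = 1.000
te_H = (8 + 4·10 + 18)/6 = 66/6 = 11; σ²_H = ((18−8)/6)² = 2.778
te_I = (2 + 4·5 + 8)/6 = 30/6 = 5; σ²_I = ((8−2)/6)² = 1.000
te_J = (10 + 4·12 + 14)/6 = 72/6 = 12; σ²_J = ((14−10)/6)² = 0.444

Forward pass:
ES_A = 0; EF_A = 8
ES_B = 0; EF_B = 2
ES_C = max(EF_A=8, EF_B=2) = 8; EF_C = 8+10 = 18
ES_D = 8; EF_D = 8+6 = 14
ES_E = 8; EF_E = 8+12 = 20
ES_F = max(EF_A=8, EF_B=2) = 8; EF_F = 8+13 = 21
ES_G = max(EF_C=18, EF_D=14) = 18; EF_G = 18+5 = 23
ES_H = 18; EF_H = 18+11 = 29
ES_I = 23; EF_I = 23+5 = 28
ES_J = max(EF_D=14, EF_E=20, EF_F=21, EF_H=29, EF_I=28) = 29; EF_J = 29+12 = 41
Expected project duration μ = 41 days. Critical path: A → C → H → J.

Variance along critical path = 9.000 + 4.000 + 2.778 + 0.444 = 16.222; σ = 4.028 days.
D = μ + z·σ = 41 + 1.036·4.028 = 45.2 days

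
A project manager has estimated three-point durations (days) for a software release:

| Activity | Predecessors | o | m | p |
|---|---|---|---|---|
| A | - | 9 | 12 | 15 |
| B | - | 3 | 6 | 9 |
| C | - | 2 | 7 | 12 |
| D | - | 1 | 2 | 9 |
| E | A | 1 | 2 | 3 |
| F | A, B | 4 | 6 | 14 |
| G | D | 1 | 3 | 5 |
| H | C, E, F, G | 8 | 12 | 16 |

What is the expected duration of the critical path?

31 days

te_A = (9 + 4·12 + 15)/6 = 72/6 = 12
te_B = (3 + 4·6 + 9)/6 = 36/6 = 6
te_C = (2 + 4·7 + 12)/6 = 42/6 = 7
te_D = (1 + 4·2 + 9)/6 = 18/6 = 3
te_E = (1 + 4·2 + 3)/6 = 12/6 = 2
te_F = (4 + 4·6 + 14)/6 = 42/6 = 7
te_G = (1 + 4·3 + 5)/6 = 18/6 = 3
te_H = (8 + 4·12 + 16)/6 = 72/6 = 12

Forward pass:
ES_A = 0; EF_A = 12
ES_B = 0; EF_B = 6
ES_C = 0; EF_C = 7
ES_D = 0; EF_D = 3
ES_E = 12; EF_E = 12+2 = 14
ES_F = max(EF_A=12, EF_B=6) = 12; EF_F = 12+7 = 19
ES_G = 3; EF_G = 3+3 = 6
ES_H = max(EF_C=7, EF_E=14, EF_F=19, EF_G=6) = 19; EF_H = 19+12 = 31
Expected project duration μ = 31 days. Critical path: A → F → H.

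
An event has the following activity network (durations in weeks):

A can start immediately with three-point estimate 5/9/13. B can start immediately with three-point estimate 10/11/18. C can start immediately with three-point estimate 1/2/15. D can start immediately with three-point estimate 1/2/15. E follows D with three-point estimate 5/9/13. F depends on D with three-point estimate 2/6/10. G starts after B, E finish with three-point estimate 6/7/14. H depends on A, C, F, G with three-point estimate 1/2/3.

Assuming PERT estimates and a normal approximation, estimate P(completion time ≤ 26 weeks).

te_A = (5 + 4·9 + 13)/6 = 54/6 = 9; σ²_A = ((13−5)/6)² = 1.778
te_B = (10 + 4·11 + 18)/6 = 72/6 = 12; σ²_B = ((18−10)/6)² = 1.778
te_C = (1 + 4·2 + 15)/6 = 24/6 = 4; σ²_C = ((15−1)/6)² = 5.444
te_D = (1 + 4·2 + 15)/6 = 24/6 = 4; σ²_D = ((15−1)/6)² = 5.444
te_E = (5 + 4·9 + 13)/6 = 54/6 = 9; σ²_E = ((13−5)/6)² = 1.778
te_F = (2 + 4·6 + 10)/6 = 36/6 = 6; σ²_F = ((10−2)/6)² = 1.778
te_G = (6 + 4·7 + 14)/6 = 48/6 = 8; σ²_G = ((14−6)/6)² = 1.778
te_H = (1 + 4·2 + 3)/6 = 12/6 = 2; σ²_H = ((3−1)/6)² = 0.111

Forward pass:
ES_A = 0; EF_A = 9
ES_B = 0; EF_B = 12
ES_C = 0; EF_C = 4
ES_D = 0; EF_D = 4
ES_E = 4; EF_E = 4+9 = 13
ES_F = 4; EF_F = 4+6 = 10
ES_G = max(EF_B=12, EF_E=13) = 13; EF_G = 13+8 = 21
ES_H = max(EF_A=9, EF_C=4, EF_F=10, EF_G=21) = 21; EF_H = 21+2 = 23
Expected project duration μ = 23 weeks. Critical path: D → E → G → H.

Variance along critical path = 5.444 + 1.778 + 1.778 + 0.111 = 9.111; σ = √9.111 = 3.018 weeks.
Z = (26 − 23) / 3.018 = 0.994
P(T ≤ 26) = Φ(0.994) ≈ 0.840

0.840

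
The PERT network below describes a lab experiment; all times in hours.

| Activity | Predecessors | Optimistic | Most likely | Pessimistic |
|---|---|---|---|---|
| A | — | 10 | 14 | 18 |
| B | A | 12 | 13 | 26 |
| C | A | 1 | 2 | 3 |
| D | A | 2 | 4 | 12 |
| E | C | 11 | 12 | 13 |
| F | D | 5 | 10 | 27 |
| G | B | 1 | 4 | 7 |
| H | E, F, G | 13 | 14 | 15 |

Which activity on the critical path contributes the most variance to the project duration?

te_A = (10 + 4·14 + 18)/6 = 84/6 = 14; σ²_A = ((18−10)/6)² = 1.778
te_B = (12 + 4·13 + 26)/6 = 90/6 = 15; σ²_B = ((26−12)/6)² = 5.444
te_C = (1 + 4·2 + 3)/6 = 12/6 = 2; σ²_C = ((3−1)/6)² = 0.111
te_D = (2 + 4·4 + 12)/6 = 30/6 = 5; σ²_D = ((12−2)/6)² = 2.778
te_E = (11 + 4·12 + 13)/6 = 72/6 = 12; σ²_E = ((13−11)/6)² = 0.111
te_F = (5 + 4·10 + 27)/6 = 72/6 = 12; σ²_F = ((27−5)/6)² = 13.444
te_G = (1 + 4·4 + 7)/6 = 24/6 = 4; σ²_G = ((7−1)/6)² = 1.000
te_H = (13 + 4·14 + 15)/6 = 84/6 = 14; σ²_H = ((15−13)/6)² = 0.111

Forward pass:
ES_A = 0; EF_A = 14
ES_B = 14; EF_B = 14+15 = 29
ES_C = 14; EF_C = 14+2 = 16
ES_D = 14; EF_D = 14+5 = 19
ES_E = 16; EF_E = 16+12 = 28
ES_F = 19; EF_F = 19+12 = 31
ES_G = 29; EF_G = 29+4 = 33
ES_H = max(EF_E=28, EF_F=31, EF_G=33) = 33; EF_H = 33+14 = 47
Expected project duration μ = 47 hours. Critical path: A → B → G → H.

Variances on critical path: σ²_A=1.778, σ²_B=5.444, σ²_G=1.000, σ²_H=0.111.
Largest is σ²_B = 5.444.

B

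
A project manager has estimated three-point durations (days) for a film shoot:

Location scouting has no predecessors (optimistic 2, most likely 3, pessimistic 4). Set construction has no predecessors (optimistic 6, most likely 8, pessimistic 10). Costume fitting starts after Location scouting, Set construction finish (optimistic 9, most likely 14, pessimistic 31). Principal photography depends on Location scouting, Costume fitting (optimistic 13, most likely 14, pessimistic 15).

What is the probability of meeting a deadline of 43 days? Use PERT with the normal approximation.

0.909

te_Location scouting = (2 + 4·3 + 4)/6 = 18/6 = 3; σ²_Location scouting = ((4−2)/6)² = 0.111
te_Set construction = (6 + 4·8 + 10)/6 = 48/6 = 8; σ²_Set construction = ((10−6)/6)² = 0.444
te_Costume fitting = (9 + 4·14 + 31)/6 = 96/6 = 16; σ²_Costume fitting = ((31−9)/6)² = 13.444
te_Principal photography = (13 + 4·14 + 15)/6 = 84/6 = 14; σ²_Principal photography = ((15−13)/6)² = 0.111

Forward pass:
ES_Location scouting = 0; EF_Location scouting = 3
ES_Set construction = 0; EF_Set construction = 8
ES_Costume fitting = max(EF_Location scouting=3, EF_Set construction=8) = 8; EF_Costume fitting = 8+16 = 24
ES_Principal photography = max(EF_Location scouting=3, EF_Costume fitting=24) = 24; EF_Principal photography = 24+14 = 38
Expected project duration μ = 38 days. Critical path: Set construction → Costume fitting → Principal photography.

Variance along critical path = 0.444 + 13.444 + 0.111 = 14.000; σ = √14.000 = 3.742 days.
Z = (43 − 38) / 3.742 = 1.336
P(T ≤ 43) = Φ(1.336) ≈ 0.909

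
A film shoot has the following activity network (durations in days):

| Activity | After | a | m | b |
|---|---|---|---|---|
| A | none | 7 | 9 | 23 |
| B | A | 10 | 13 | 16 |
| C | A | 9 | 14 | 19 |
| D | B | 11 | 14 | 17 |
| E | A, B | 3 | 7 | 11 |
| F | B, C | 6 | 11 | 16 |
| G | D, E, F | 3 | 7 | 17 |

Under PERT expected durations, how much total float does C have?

2 days

te_A = (7 + 4·9 + 23)/6 = 66/6 = 11
te_B = (10 + 4·13 + 16)/6 = 78/6 = 13
te_C = (9 + 4·14 + 19)/6 = 84/6 = 14
te_D = (11 + 4·14 + 17)/6 = 84/6 = 14
te_E = (3 + 4·7 + 11)/6 = 42/6 = 7
te_F = (6 + 4·11 + 16)/6 = 66/6 = 11
te_G = (3 + 4·7 + 17)/6 = 48/6 = 8

Forward pass:
ES_A = 0; EF_A = 11
ES_B = 11; EF_B = 11+13 = 24
ES_C = 11; EF_C = 11+14 = 25
ES_D = 24; EF_D = 24+14 = 38
ES_E = max(EF_A=11, EF_B=24) = 24; EF_E = 24+7 = 31
ES_F = max(EF_B=24, EF_C=25) = 25; EF_F = 25+11 = 36
ES_G = max(EF_D=38, EF_E=31, EF_F=36) = 38; EF_G = 38+8 = 46
Expected project duration μ = 46 days. Critical path: A → B → D → G.

Backward pass:
LF_G = 46; LS_G = 46−8 = 38
LF_F = LS_G = 38; LS_F = 38−11 = 27
LF_E = LS_G = 38; LS_E = 38−7 = 31
LF_D = LS_G = 38; LS_D = 38−14 = 24
LF_C = LS_F = 27; LS_C = 27−14 = 13
LF_B = min(LS_D=24, LS_E=31, LS_F=27) = 24; LS_B = 24−13 = 11
LF_A = min(LS_B=11, LS_C=13, LS_E=31) = 11; LS_A = 11−11 = 0
Slack_C = LS_C − ES_C = 13 − 11 = 2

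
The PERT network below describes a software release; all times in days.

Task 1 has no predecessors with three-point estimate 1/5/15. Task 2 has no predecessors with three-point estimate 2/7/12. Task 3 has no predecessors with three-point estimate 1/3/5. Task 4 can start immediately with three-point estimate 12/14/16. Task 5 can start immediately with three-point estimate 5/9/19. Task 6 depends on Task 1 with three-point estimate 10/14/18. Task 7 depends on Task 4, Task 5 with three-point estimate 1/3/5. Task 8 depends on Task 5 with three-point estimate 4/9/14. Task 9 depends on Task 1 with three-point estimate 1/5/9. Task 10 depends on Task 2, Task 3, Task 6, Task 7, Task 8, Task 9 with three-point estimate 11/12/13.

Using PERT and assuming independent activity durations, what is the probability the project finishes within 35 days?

te_Task 1 = (1 + 4·5 + 15)/6 = 36/6 = 6; σ²_Task 1 = ((15−1)/6)² = 5.444
te_Task 2 = (2 + 4·7 + 12)/6 = 42/6 = 7; σ²_Task 2 = ((12−2)/6)² = 2.778
te_Task 3 = (1 + 4·3 + 5)/6 = 18/6 = 3; σ²_Task 3 = ((5−1)/6)² = 0.444
te_Task 4 = (12 + 4·14 + 16)/6 = 84/6 = 14; σ²_Task 4 = ((16−12)/6)² = 0.444
te_Task 5 = (5 + 4·9 + 19)/6 = 60/6 = 10; σ²_Task 5 = ((19−5)/6)² = 5.444
te_Task 6 = (10 + 4·14 + 18)/6 = 84/6 = 14; σ²_Task 6 = ((18−10)/6)² = 1.778
te_Task 7 = (1 + 4·3 + 5)/6 = 18/6 = 3; σ²_Task 7 = ((5−1)/6)² = 0.444
te_Task 8 = (4 + 4·9 + 14)/6 = 54/6 = 9; σ²_Task 8 = ((14−4)/6)² = 2.778
te_Task 9 = (1 + 4·5 + 9)/6 = 30/6 = 5; σ²_Task 9 = ((9−1)/6)² = 1.778
te_Task 10 = (11 + 4·12 + 13)/6 = 72/6 = 12; σ²_Task 10 = ((13−11)/6)² = 0.111

Forward pass:
ES_Task 1 = 0; EF_Task 1 = 6
ES_Task 2 = 0; EF_Task 2 = 7
ES_Task 3 = 0; EF_Task 3 = 3
ES_Task 4 = 0; EF_Task 4 = 14
ES_Task 5 = 0; EF_Task 5 = 10
ES_Task 6 = 6; EF_Task 6 = 6+14 = 20
ES_Task 7 = max(EF_Task 4=14, EF_Task 5=10) = 14; EF_Task 7 = 14+3 = 17
ES_Task 8 = 10; EF_Task 8 = 10+9 = 19
ES_Task 9 = 6; EF_Task 9 = 6+5 = 11
ES_Task 10 = max(EF_Task 2=7, EF_Task 3=3, EF_Task 6=20, EF_Task 7=17, EF_Task 8=19, EF_Task 9=11) = 20; EF_Task 10 = 20+12 = 32
Expected project duration μ = 32 days. Critical path: Task 1 → Task 6 → Task 10.

Variance along critical path = 5.444 + 1.778 + 0.111 = 7.333; σ = √7.333 = 2.708 days.
Z = (35 − 32) / 2.708 = 1.108
P(T ≤ 35) = Φ(1.108) ≈ 0.866

0.866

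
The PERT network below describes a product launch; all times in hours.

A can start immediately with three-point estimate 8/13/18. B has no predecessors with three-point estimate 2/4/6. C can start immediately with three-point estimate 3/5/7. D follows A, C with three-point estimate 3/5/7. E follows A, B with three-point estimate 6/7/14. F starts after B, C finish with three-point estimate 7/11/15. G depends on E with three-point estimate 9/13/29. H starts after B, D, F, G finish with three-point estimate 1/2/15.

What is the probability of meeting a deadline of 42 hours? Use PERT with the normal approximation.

te_A = (8 + 4·13 + 18)/6 = 78/6 = 13; σ²_A = ((18−8)/6)² = 2.778
te_B = (2 + 4·4 + 6)/6 = 24/6 = 4; σ²_B = ((6−2)/6)² = 0.444
te_C = (3 + 4·5 + 7)/6 = 30/6 = 5; σ²_C = ((7−3)/6)² = 0.444
te_D = (3 + 4·5 + 7)/6 = 30/6 = 5; σ²_D = ((7−3)/6)² = 0.444
te_E = (6 + 4·7 + 14)/6 = 48/6 = 8; σ²_E = ((14−6)/6)² = 1.778
te_F = (7 + 4·11 + 15)/6 = 66/6 = 11; σ²_F = ((15−7)/6)² = 1.778
te_G = (9 + 4·13 + 29)/6 = 90/6 = 15; σ²_G = ((29−9)/6)² = 11.111
te_H = (1 + 4·2 + 15)/6 = 24/6 = 4; σ²_H = ((15−1)/6)² = 5.444

Forward pass:
ES_A = 0; EF_A = 13
ES_B = 0; EF_B = 4
ES_C = 0; EF_C = 5
ES_D = max(EF_A=13, EF_C=5) = 13; EF_D = 13+5 = 18
ES_E = max(EF_A=13, EF_B=4) = 13; EF_E = 13+8 = 21
ES_F = max(EF_B=4, EF_C=5) = 5; EF_F = 5+11 = 16
ES_G = 21; EF_G = 21+15 = 36
ES_H = max(EF_B=4, EF_D=18, EF_F=16, EF_G=36) = 36; EF_H = 36+4 = 40
Expected project duration μ = 40 hours. Critical path: A → E → G → H.

Variance along critical path = 2.778 + 1.778 + 11.111 + 5.444 = 21.111; σ = √21.111 = 4.595 hours.
Z = (42 − 40) / 4.595 = 0.435
P(T ≤ 42) = Φ(0.435) ≈ 0.668

0.668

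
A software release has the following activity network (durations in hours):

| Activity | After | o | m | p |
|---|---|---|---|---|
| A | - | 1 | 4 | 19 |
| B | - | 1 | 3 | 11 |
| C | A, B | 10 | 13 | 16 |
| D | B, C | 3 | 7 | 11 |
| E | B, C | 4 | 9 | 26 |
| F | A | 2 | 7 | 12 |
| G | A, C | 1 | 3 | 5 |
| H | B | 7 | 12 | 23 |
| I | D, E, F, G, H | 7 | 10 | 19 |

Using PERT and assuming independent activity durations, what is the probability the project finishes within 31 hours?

te_A = (1 + 4·4 + 19)/6 = 36/6 = 6; σ²_A = ((19−1)/6)² = 9.000
te_B = (1 + 4·3 + 11)/6 = 24/6 = 4; σ²_B = ((11−1)/6)² = 2.778
te_C = (10 + 4·13 + 16)/6 = 78/6 = 13; σ²_C = ((16−10)/6)² = 1.000
te_D = (3 + 4·7 + 11)/6 = 42/6 = 7; σ²_D = ((11−3)/6)² = 1.778
te_E = (4 + 4·9 + 26)/6 = 66/6 = 11; σ²_E = ((26−4)/6)² = 13.444
te_F = (2 + 4·7 + 12)/6 = 42/6 = 7; σ²_F = ((12−2)/6)² = 2.778
te_G = (1 + 4·3 + 5)/6 = 18/6 = 3; σ²_G = ((5−1)/6)² = 0.444
te_H = (7 + 4·12 + 23)/6 = 78/6 = 13; σ²_H = ((23−7)/6)² = 7.111
te_I = (7 + 4·10 + 19)/6 = 66/6 = 11; σ²_I = ((19−7)/6)² = 4.000

Forward pass:
ES_A = 0; EF_A = 6
ES_B = 0; EF_B = 4
ES_C = max(EF_A=6, EF_B=4) = 6; EF_C = 6+13 = 19
ES_D = max(EF_B=4, EF_C=19) = 19; EF_D = 19+7 = 26
ES_E = max(EF_B=4, EF_C=19) = 19; EF_E = 19+11 = 30
ES_F = 6; EF_F = 6+7 = 13
ES_G = max(EF_A=6, EF_C=19) = 19; EF_G = 19+3 = 22
ES_H = 4; EF_H = 4+13 = 17
ES_I = max(EF_D=26, EF_E=30, EF_F=13, EF_G=22, EF_H=17) = 30; EF_I = 30+11 = 41
Expected project duration μ = 41 hours. Critical path: A → C → E → I.

Variance along critical path = 9.000 + 1.000 + 13.444 + 4.000 = 27.444; σ = √27.444 = 5.239 hours.
Z = (31 − 41) / 5.239 = -1.909
P(T ≤ 31) = Φ(-1.909) ≈ 0.028

0.028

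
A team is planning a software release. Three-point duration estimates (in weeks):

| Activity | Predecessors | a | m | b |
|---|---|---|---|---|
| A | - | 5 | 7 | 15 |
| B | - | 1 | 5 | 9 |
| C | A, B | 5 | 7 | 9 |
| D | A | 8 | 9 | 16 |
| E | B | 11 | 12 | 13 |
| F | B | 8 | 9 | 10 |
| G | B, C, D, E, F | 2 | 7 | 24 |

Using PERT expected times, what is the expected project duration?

27 weeks

te_A = (5 + 4·7 + 15)/6 = 48/6 = 8
te_B = (1 + 4·5 + 9)/6 = 30/6 = 5
te_C = (5 + 4·7 + 9)/6 = 42/6 = 7
te_D = (8 + 4·9 + 16)/6 = 60/6 = 10
te_E = (11 + 4·12 + 13)/6 = 72/6 = 12
te_F = (8 + 4·9 + 10)/6 = 54/6 = 9
te_G = (2 + 4·7 + 24)/6 = 54/6 = 9

Forward pass:
ES_A = 0; EF_A = 8
ES_B = 0; EF_B = 5
ES_C = max(EF_A=8, EF_B=5) = 8; EF_C = 8+7 = 15
ES_D = 8; EF_D = 8+10 = 18
ES_E = 5; EF_E = 5+12 = 17
ES_F = 5; EF_F = 5+9 = 14
ES_G = max(EF_B=5, EF_C=15, EF_D=18, EF_E=17, EF_F=14) = 18; EF_G = 18+9 = 27
Expected project duration μ = 27 weeks. Critical path: A → D → G.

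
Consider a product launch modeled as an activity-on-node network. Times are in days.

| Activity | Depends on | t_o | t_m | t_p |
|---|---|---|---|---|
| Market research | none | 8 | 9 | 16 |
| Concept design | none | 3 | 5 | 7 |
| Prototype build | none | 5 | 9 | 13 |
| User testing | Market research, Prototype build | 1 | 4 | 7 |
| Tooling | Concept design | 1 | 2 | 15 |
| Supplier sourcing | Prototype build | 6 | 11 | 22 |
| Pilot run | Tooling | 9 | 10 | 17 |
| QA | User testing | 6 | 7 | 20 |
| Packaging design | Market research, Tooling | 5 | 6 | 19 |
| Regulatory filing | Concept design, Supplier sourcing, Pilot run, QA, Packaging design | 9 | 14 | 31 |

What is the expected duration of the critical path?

39 days

te_Market research = (8 + 4·9 + 16)/6 = 60/6 = 10
te_Concept design = (3 + 4·5 + 7)/6 = 30/6 = 5
te_Prototype build = (5 + 4·9 + 13)/6 = 54/6 = 9
te_User testing = (1 + 4·4 + 7)/6 = 24/6 = 4
te_Tooling = (1 + 4·2 + 15)/6 = 24/6 = 4
te_Supplier sourcing = (6 + 4·11 + 22)/6 = 72/6 = 12
te_Pilot run = (9 + 4·10 + 17)/6 = 66/6 = 11
te_QA = (6 + 4·7 + 20)/6 = 54/6 = 9
te_Packaging design = (5 + 4·6 + 19)/6 = 48/6 = 8
te_Regulatory filing = (9 + 4·14 + 31)/6 = 96/6 = 16

Forward pass:
ES_Market research = 0; EF_Market research = 10
ES_Concept design = 0; EF_Concept design = 5
ES_Prototype build = 0; EF_Prototype build = 9
ES_User testing = max(EF_Market research=10, EF_Prototype build=9) = 10; EF_User testing = 10+4 = 14
ES_Tooling = 5; EF_Tooling = 5+4 = 9
ES_Supplier sourcing = 9; EF_Supplier sourcing = 9+12 = 21
ES_Pilot run = 9; EF_Pilot run = 9+11 = 20
ES_QA = 14; EF_QA = 14+9 = 23
ES_Packaging design = max(EF_Market research=10, EF_Tooling=9) = 10; EF_Packaging design = 10+8 = 18
ES_Regulatory filing = max(EF_Concept design=5, EF_Supplier sourcing=21, EF_Pilot run=20, EF_QA=23, EF_Packaging design=18) = 23; EF_Regulatory filing = 23+16 = 39
Expected project duration μ = 39 days. Critical path: Market research → User testing → QA → Regulatory filing.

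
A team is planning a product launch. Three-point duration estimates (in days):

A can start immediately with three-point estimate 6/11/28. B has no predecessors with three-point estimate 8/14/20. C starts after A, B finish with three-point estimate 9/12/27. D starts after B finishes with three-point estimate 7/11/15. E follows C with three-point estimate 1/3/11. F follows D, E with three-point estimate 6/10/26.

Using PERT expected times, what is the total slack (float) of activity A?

te_A = (6 + 4·11 + 28)/6 = 78/6 = 13
te_B = (8 + 4·14 + 20)/6 = 84/6 = 14
te_C = (9 + 4·12 + 27)/6 = 84/6 = 14
te_D = (7 + 4·11 + 15)/6 = 66/6 = 11
te_E = (1 + 4·3 + 11)/6 = 24/6 = 4
te_F = (6 + 4·10 + 26)/6 = 72/6 = 12

Forward pass:
ES_A = 0; EF_A = 13
ES_B = 0; EF_B = 14
ES_C = max(EF_A=13, EF_B=14) = 14; EF_C = 14+14 = 28
ES_D = 14; EF_D = 14+11 = 25
ES_E = 28; EF_E = 28+4 = 32
ES_F = max(EF_D=25, EF_E=32) = 32; EF_F = 32+12 = 44
Expected project duration μ = 44 days. Critical path: B → C → E → F.

Backward pass:
LF_F = 44; LS_F = 44−12 = 32
LF_E = LS_F = 32; LS_E = 32−4 = 28
LF_D = LS_F = 32; LS_D = 32−11 = 21
LF_C = LS_E = 28; LS_C = 28−14 = 14
LF_B = min(LS_C=14, LS_D=21) = 14; LS_B = 14−14 = 0
LF_A = LS_C = 14; LS_A = 14−13 = 1
Slack_A = LS_A − ES_A = 1 − 0 = 1

1 days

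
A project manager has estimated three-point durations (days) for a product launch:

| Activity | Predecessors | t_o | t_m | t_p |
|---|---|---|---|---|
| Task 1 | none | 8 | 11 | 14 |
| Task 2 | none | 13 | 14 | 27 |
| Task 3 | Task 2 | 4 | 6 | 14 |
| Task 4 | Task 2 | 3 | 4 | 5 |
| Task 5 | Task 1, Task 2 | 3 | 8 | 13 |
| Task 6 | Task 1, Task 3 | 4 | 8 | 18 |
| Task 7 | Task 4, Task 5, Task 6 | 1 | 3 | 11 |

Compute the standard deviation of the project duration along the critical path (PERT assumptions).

4.06 days

te_Task 1 = (8 + 4·11 + 14)/6 = 66/6 = 11; σ²_Task 1 = ((14−8)/6)² = 1.000
te_Task 2 = (13 + 4·14 + 27)/6 = 96/6 = 16; σ²_Task 2 = ((27−13)/6)² = 5.444
te_Task 3 = (4 + 4·6 + 14)/6 = 42/6 = 7; σ²_Task 3 = ((14−4)/6)² = 2.778
te_Task 4 = (3 + 4·4 + 5)/6 = 24/6 = 4; σ²_Task 4 = ((5−3)/6)² = 0.111
te_Task 5 = (3 + 4·8 + 13)/6 = 48/6 = 8; σ²_Task 5 = ((13−3)/6)² = 2.778
te_Task 6 = (4 + 4·8 + 18)/6 = 54/6 = 9; σ²_Task 6 = ((18−4)/6)² = 5.444
te_Task 7 = (1 + 4·3 + 11)/6 = 24/6 = 4; σ²_Task 7 = ((11−1)/6)² = 2.778

Forward pass:
ES_Task 1 = 0; EF_Task 1 = 11
ES_Task 2 = 0; EF_Task 2 = 16
ES_Task 3 = 16; EF_Task 3 = 16+7 = 23
ES_Task 4 = 16; EF_Task 4 = 16+4 = 20
ES_Task 5 = max(EF_Task 1=11, EF_Task 2=16) = 16; EF_Task 5 = 16+8 = 24
ES_Task 6 = max(EF_Task 1=11, EF_Task 3=23) = 23; EF_Task 6 = 23+9 = 32
ES_Task 7 = max(EF_Task 4=20, EF_Task 5=24, EF_Task 6=32) = 32; EF_Task 7 = 32+4 = 36
Expected project duration μ = 36 days. Critical path: Task 2 → Task 3 → Task 6 → Task 7.

Variance along critical path = 5.444 + 2.778 + 5.444 + 2.778 = 16.444
σ = √16.444 = 4.055 days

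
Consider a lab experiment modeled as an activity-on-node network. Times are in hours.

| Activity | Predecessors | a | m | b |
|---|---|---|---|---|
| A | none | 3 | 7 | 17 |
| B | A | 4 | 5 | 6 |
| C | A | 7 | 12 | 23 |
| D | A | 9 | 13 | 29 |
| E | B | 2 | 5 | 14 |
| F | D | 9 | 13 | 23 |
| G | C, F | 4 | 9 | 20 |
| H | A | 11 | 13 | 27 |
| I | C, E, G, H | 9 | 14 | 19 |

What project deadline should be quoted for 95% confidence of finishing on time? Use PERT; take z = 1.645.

70.3 hours

te_A = (3 + 4·7 + 17)/6 = 48/6 = 8; σ²_A = ((17−3)/6)² = 5.444
te_B = (4 + 4·5 + 6)/6 = 30/6 = 5; σ²_B = ((6−4)/6)² = 0.111
te_C = (7 + 4·12 + 23)/6 = 78/6 = 13; σ²_C = ((23−7)/6)² = 7.111
te_D = (9 + 4·13 + 29)/6 = 90/6 = 15; σ²_D = ((29−9)/6)² = 11.111
te_E = (2 + 4·5 + 14)/6 = 36/6 = 6; σ²_E = ((14−2)/6)² = 4.000
te_F = (9 + 4·13 + 23)/6 = 84/6 = 14; σ²_F = ((23−9)/6)² = 5.444
te_G = (4 + 4·9 + 20)/6 = 60/6 = 10; σ²_G = ((20−4)/6)² = 7.111
te_H = (11 + 4·13 + 27)/6 = 90/6 = 15; σ²_H = ((27−11)/6)² = 7.111
te_I = (9 + 4·14 + 19)/6 = 84/6 = 14; σ²_I = ((19−9)/6)² = 2.778

Forward pass:
ES_A = 0; EF_A = 8
ES_B = 8; EF_B = 8+5 = 13
ES_C = 8; EF_C = 8+13 = 21
ES_D = 8; EF_D = 8+15 = 23
ES_E = 13; EF_E = 13+6 = 19
ES_F = 23; EF_F = 23+14 = 37
ES_G = max(EF_C=21, EF_F=37) = 37; EF_G = 37+10 = 47
ES_H = 8; EF_H = 8+15 = 23
ES_I = max(EF_C=21, EF_E=19, EF_G=47, EF_H=23) = 47; EF_I = 47+14 = 61
Expected project duration μ = 61 hours. Critical path: A → D → F → G → I.

Variance along critical path = 5.444 + 11.111 + 5.444 + 7.111 + 2.778 = 31.889; σ = 5.647 hours.
D = μ + z·σ = 61 + 1.645·5.647 = 70.3 hours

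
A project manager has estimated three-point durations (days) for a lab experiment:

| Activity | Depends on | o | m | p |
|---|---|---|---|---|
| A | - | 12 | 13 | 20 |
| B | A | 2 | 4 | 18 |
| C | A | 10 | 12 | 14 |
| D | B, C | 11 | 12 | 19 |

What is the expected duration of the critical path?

39 days

te_A = (12 + 4·13 + 20)/6 = 84/6 = 14
te_B = (2 + 4·4 + 18)/6 = 36/6 = 6
te_C = (10 + 4·12 + 14)/6 = 72/6 = 12
te_D = (11 + 4·12 + 19)/6 = 78/6 = 13

Forward pass:
ES_A = 0; EF_A = 14
ES_B = 14; EF_B = 14+6 = 20
ES_C = 14; EF_C = 14+12 = 26
ES_D = max(EF_B=20, EF_C=26) = 26; EF_D = 26+13 = 39
Expected project duration μ = 39 days. Critical path: A → C → D.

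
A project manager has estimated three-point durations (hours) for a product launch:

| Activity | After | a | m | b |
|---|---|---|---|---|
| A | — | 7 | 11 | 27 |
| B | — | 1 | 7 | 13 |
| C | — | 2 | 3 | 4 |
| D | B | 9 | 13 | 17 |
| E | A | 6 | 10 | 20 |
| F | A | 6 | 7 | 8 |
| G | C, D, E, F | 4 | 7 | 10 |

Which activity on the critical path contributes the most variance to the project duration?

te_A = (7 + 4·11 + 27)/6 = 78/6 = 13; σ²_A = ((27−7)/6)² = 11.111
te_B = (1 + 4·7 + 13)/6 = 42/6 = 7; σ²_B = ((13−1)/6)² = 4.000
te_C = (2 + 4·3 + 4)/6 = 18/6 = 3; σ²_C = ((4−2)/6)² = 0.111
te_D = (9 + 4·13 + 17)/6 = 78/6 = 13; σ²_D = ((17−9)/6)² = 1.778
te_E = (6 + 4·10 + 20)/6 = 66/6 = 11; σ²_E = ((20−6)/6)² = 5.444
te_F = (6 + 4·7 + 8)/6 = 42/6 = 7; σ²_F = ((8−6)/6)² = 0.111
te_G = (4 + 4·7 + 10)/6 = 42/6 = 7; σ²_G = ((10−4)/6)² = 1.000

Forward pass:
ES_A = 0; EF_A = 13
ES_B = 0; EF_B = 7
ES_C = 0; EF_C = 3
ES_D = 7; EF_D = 7+13 = 20
ES_E = 13; EF_E = 13+11 = 24
ES_F = 13; EF_F = 13+7 = 20
ES_G = max(EF_C=3, EF_D=20, EF_E=24, EF_F=20) = 24; EF_G = 24+7 = 31
Expected project duration μ = 31 hours. Critical path: A → E → G.

Variances on critical path: σ²_A=11.111, σ²_E=5.444, σ²_G=1.000.
Largest is σ²_A = 11.111.

A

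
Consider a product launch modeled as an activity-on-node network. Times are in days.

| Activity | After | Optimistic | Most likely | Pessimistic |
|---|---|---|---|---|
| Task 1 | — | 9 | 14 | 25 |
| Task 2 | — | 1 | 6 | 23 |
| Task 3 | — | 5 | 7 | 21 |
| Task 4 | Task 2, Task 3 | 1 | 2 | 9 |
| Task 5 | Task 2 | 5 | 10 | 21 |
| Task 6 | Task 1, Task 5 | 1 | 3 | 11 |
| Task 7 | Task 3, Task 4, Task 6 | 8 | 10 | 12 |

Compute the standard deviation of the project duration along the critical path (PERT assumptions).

te_Task 1 = (9 + 4·14 + 25)/6 = 90/6 = 15; σ²_Task 1 = ((25−9)/6)² = 7.111
te_Task 2 = (1 + 4·6 + 23)/6 = 48/6 = 8; σ²_Task 2 = ((23−1)/6)² = 13.444
te_Task 3 = (5 + 4·7 + 21)/6 = 54/6 = 9; σ²_Task 3 = ((21−5)/6)² = 7.111
te_Task 4 = (1 + 4·2 + 9)/6 = 18/6 = 3; σ²_Task 4 = ((9−1)/6)² = 1.778
te_Task 5 = (5 + 4·10 + 21)/6 = 66/6 = 11; σ²_Task 5 = ((21−5)/6)² = 7.111
te_Task 6 = (1 + 4·3 + 11)/6 = 24/6 = 4; σ²_Task 6 = ((11−1)/6)² = 2.778
te_Task 7 = (8 + 4·10 + 12)/6 = 60/6 = 10; σ²_Task 7 = ((12−8)/6)² = 0.444

Forward pass:
ES_Task 1 = 0; EF_Task 1 = 15
ES_Task 2 = 0; EF_Task 2 = 8
ES_Task 3 = 0; EF_Task 3 = 9
ES_Task 4 = max(EF_Task 2=8, EF_Task 3=9) = 9; EF_Task 4 = 9+3 = 12
ES_Task 5 = 8; EF_Task 5 = 8+11 = 19
ES_Task 6 = max(EF_Task 1=15, EF_Task 5=19) = 19; EF_Task 6 = 19+4 = 23
ES_Task 7 = max(EF_Task 3=9, EF_Task 4=12, EF_Task 6=23) = 23; EF_Task 7 = 23+10 = 33
Expected project duration μ = 33 days. Critical path: Task 2 → Task 5 → Task 6 → Task 7.

Variance along critical path = 13.444 + 7.111 + 2.778 + 0.444 = 23.778
σ = √23.778 = 4.876 days

4.88 days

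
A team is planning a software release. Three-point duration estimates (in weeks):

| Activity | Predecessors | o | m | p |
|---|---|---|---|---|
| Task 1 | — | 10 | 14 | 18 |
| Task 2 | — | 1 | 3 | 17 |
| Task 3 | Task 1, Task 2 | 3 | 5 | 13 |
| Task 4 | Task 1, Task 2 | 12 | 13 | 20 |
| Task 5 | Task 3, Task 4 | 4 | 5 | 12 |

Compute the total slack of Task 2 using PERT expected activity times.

9 weeks

te_Task 1 = (10 + 4·14 + 18)/6 = 84/6 = 14
te_Task 2 = (1 + 4·3 + 17)/6 = 30/6 = 5
te_Task 3 = (3 + 4·5 + 13)/6 = 36/6 = 6
te_Task 4 = (12 + 4·13 + 20)/6 = 84/6 = 14
te_Task 5 = (4 + 4·5 + 12)/6 = 36/6 = 6

Forward pass:
ES_Task 1 = 0; EF_Task 1 = 14
ES_Task 2 = 0; EF_Task 2 = 5
ES_Task 3 = max(EF_Task 1=14, EF_Task 2=5) = 14; EF_Task 3 = 14+6 = 20
ES_Task 4 = max(EF_Task 1=14, EF_Task 2=5) = 14; EF_Task 4 = 14+14 = 28
ES_Task 5 = max(EF_Task 3=20, EF_Task 4=28) = 28; EF_Task 5 = 28+6 = 34
Expected project duration μ = 34 weeks. Critical path: Task 1 → Task 4 → Task 5.

Backward pass:
LF_Task 5 = 34; LS_Task 5 = 34−6 = 28
LF_Task 4 = LS_Task 5 = 28; LS_Task 4 = 28−14 = 14
LF_Task 3 = LS_Task 5 = 28; LS_Task 3 = 28−6 = 22
LF_Task 2 = min(LS_Task 3=22, LS_Task 4=14) = 14; LS_Task 2 = 14−5 = 9
LF_Task 1 = min(LS_Task 3=22, LS_Task 4=14) = 14; LS_Task 1 = 14−14 = 0
Slack_Task 2 = LS_Task 2 − ES_Task 2 = 9 − 0 = 9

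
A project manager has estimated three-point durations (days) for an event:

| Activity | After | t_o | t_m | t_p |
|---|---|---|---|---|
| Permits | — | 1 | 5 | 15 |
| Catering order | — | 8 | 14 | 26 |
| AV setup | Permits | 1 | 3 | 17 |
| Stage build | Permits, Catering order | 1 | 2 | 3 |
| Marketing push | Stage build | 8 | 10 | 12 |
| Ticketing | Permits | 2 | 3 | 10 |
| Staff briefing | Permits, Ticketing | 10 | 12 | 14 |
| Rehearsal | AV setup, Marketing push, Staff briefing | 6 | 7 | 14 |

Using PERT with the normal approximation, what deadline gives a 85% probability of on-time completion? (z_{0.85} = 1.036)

te_Permits = (1 + 4·5 + 15)/6 = 36/6 = 6; σ²_Permits = ((15−1)/6)² = 5.444
te_Catering order = (8 + 4·14 + 26)/6 = 90/6 = 15; σ²_Catering order = ((26−8)/6)² = 9.000
te_AV setup = (1 + 4·3 + 17)/6 = 30/6 = 5; σ²_AV setup = ((17−1)/6)² = 7.111
te_Stage build = (1 + 4·2 + 3)/6 = 12/6 = 2; σ²_Stage build = ((3−1)/6)² = 0.111
te_Marketing push = (8 + 4·10 + 12)/6 = 60/6 = 10; σ²_Marketing push = ((12−8)/6)² = 0.444
te_Ticketing = (2 + 4·3 + 10)/6 = 24/6 = 4; σ²_Ticketing = ((10−2)/6)² = 1.778
te_Staff briefing = (10 + 4·12 + 14)/6 = 72/6 = 12; σ²_Staff briefing = ((14−10)/6)² = 0.444
te_Rehearsal = (6 + 4·7 + 14)/6 = 48/6 = 8; σ²_Rehearsal = ((14−6)/6)² = 1.778

Forward pass:
ES_Permits = 0; EF_Permits = 6
ES_Catering order = 0; EF_Catering order = 15
ES_AV setup = 6; EF_AV setup = 6+5 = 11
ES_Stage build = max(EF_Permits=6, EF_Catering order=15) = 15; EF_Stage build = 15+2 = 17
ES_Marketing push = 17; EF_Marketing push = 17+10 = 27
ES_Ticketing = 6; EF_Ticketing = 6+4 = 10
ES_Staff briefing = max(EF_Permits=6, EF_Ticketing=10) = 10; EF_Staff briefing = 10+12 = 22
ES_Rehearsal = max(EF_AV setup=11, EF_Marketing push=27, EF_Staff briefing=22) = 27; EF_Rehearsal = 27+8 = 35
Expected project duration μ = 35 days. Critical path: Catering order → Stage build → Marketing push → Rehearsal.

Variance along critical path = 9.000 + 0.111 + 0.444 + 1.778 = 11.333; σ = 3.367 days.
D = μ + z·σ = 35 + 1.036·3.367 = 38.5 days

38.5 days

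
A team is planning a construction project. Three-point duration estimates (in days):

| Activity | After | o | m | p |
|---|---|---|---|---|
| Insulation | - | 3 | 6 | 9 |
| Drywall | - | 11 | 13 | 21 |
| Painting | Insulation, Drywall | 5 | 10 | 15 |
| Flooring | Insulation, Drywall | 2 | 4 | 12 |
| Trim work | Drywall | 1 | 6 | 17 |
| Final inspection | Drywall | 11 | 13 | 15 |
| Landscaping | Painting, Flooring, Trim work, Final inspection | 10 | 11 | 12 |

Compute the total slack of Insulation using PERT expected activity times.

te_Insulation = (3 + 4·6 + 9)/6 = 36/6 = 6
te_Drywall = (11 + 4·13 + 21)/6 = 84/6 = 14
te_Painting = (5 + 4·10 + 15)/6 = 60/6 = 10
te_Flooring = (2 + 4·4 + 12)/6 = 30/6 = 5
te_Trim work = (1 + 4·6 + 17)/6 = 42/6 = 7
te_Final inspection = (11 + 4·13 + 15)/6 = 78/6 = 13
te_Landscaping = (10 + 4·11 + 12)/6 = 66/6 = 11

Forward pass:
ES_Insulation = 0; EF_Insulation = 6
ES_Drywall = 0; EF_Drywall = 14
ES_Painting = max(EF_Insulation=6, EF_Drywall=14) = 14; EF_Painting = 14+10 = 24
ES_Flooring = max(EF_Insulation=6, EF_Drywall=14) = 14; EF_Flooring = 14+5 = 19
ES_Trim work = 14; EF_Trim work = 14+7 = 21
ES_Final inspection = 14; EF_Final inspection = 14+13 = 27
ES_Landscaping = max(EF_Painting=24, EF_Flooring=19, EF_Trim work=21, EF_Final inspection=27) = 27; EF_Landscaping = 27+11 = 38
Expected project duration μ = 38 days. Critical path: Drywall → Final inspection → Landscaping.

Backward pass:
LF_Landscaping = 38; LS_Landscaping = 38−11 = 27
LF_Final inspection = LS_Landscaping = 27; LS_Final inspection = 27−13 = 14
LF_Trim work = LS_Landscaping = 27; LS_Trim work = 27−7 = 20
LF_Flooring = LS_Landscaping = 27; LS_Flooring = 27−5 = 22
LF_Painting = LS_Landscaping = 27; LS_Painting = 27−10 = 17
LF_Drywall = min(LS_Painting=17, LS_Flooring=22, LS_Trim work=20, LS_Final inspection=14) = 14; LS_Drywall = 14−14 = 0
LF_Insulation = min(LS_Painting=17, LS_Flooring=22) = 17; LS_Insulation = 17−6 = 11
Slack_Insulation = LS_Insulation − ES_Insulation = 11 − 0 = 11

11 days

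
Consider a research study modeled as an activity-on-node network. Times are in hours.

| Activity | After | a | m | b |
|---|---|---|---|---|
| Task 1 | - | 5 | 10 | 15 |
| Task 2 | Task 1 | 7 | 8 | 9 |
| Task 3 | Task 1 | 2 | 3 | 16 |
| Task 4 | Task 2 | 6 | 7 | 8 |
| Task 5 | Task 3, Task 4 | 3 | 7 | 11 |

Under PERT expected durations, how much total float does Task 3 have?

te_Task 1 = (5 + 4·10 + 15)/6 = 60/6 = 10
te_Task 2 = (7 + 4·8 + 9)/6 = 48/6 = 8
te_Task 3 = (2 + 4·3 + 16)/6 = 30/6 = 5
te_Task 4 = (6 + 4·7 + 8)/6 = 42/6 = 7
te_Task 5 = (3 + 4·7 + 11)/6 = 42/6 = 7

Forward pass:
ES_Task 1 = 0; EF_Task 1 = 10
ES_Task 2 = 10; EF_Task 2 = 10+8 = 18
ES_Task 3 = 10; EF_Task 3 = 10+5 = 15
ES_Task 4 = 18; EF_Task 4 = 18+7 = 25
ES_Task 5 = max(EF_Task 3=15, EF_Task 4=25) = 25; EF_Task 5 = 25+7 = 32
Expected project duration μ = 32 hours. Critical path: Task 1 → Task 2 → Task 4 → Task 5.

Backward pass:
LF_Task 5 = 32; LS_Task 5 = 32−7 = 25
LF_Task 4 = LS_Task 5 = 25; LS_Task 4 = 25−7 = 18
LF_Task 3 = LS_Task 5 = 25; LS_Task 3 = 25−5 = 20
LF_Task 2 = LS_Task 4 = 18; LS_Task 2 = 18−8 = 10
LF_Task 1 = min(LS_Task 2=10, LS_Task 3=20) = 10; LS_Task 1 = 10−10 = 0
Slack_Task 3 = LS_Task 3 − ES_Task 3 = 20 − 10 = 10

10 hours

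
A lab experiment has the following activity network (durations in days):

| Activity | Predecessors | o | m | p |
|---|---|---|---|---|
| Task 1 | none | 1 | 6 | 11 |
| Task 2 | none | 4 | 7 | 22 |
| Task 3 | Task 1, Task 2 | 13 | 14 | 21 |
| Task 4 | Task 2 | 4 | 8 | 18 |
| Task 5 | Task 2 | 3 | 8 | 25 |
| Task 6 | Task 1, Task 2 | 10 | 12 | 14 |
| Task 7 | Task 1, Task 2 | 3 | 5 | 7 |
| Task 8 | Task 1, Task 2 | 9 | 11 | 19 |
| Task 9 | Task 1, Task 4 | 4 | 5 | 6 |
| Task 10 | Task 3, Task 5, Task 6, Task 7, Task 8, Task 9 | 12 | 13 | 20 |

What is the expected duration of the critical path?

38 days

te_Task 1 = (1 + 4·6 + 11)/6 = 36/6 = 6
te_Task 2 = (4 + 4·7 + 22)/6 = 54/6 = 9
te_Task 3 = (13 + 4·14 + 21)/6 = 90/6 = 15
te_Task 4 = (4 + 4·8 + 18)/6 = 54/6 = 9
te_Task 5 = (3 + 4·8 + 25)/6 = 60/6 = 10
te_Task 6 = (10 + 4·12 + 14)/6 = 72/6 = 12
te_Task 7 = (3 + 4·5 + 7)/6 = 30/6 = 5
te_Task 8 = (9 + 4·11 + 19)/6 = 72/6 = 12
te_Task 9 = (4 + 4·5 + 6)/6 = 30/6 = 5
te_Task 10 = (12 + 4·13 + 20)/6 = 84/6 = 14

Forward pass:
ES_Task 1 = 0; EF_Task 1 = 6
ES_Task 2 = 0; EF_Task 2 = 9
ES_Task 3 = max(EF_Task 1=6, EF_Task 2=9) = 9; EF_Task 3 = 9+15 = 24
ES_Task 4 = 9; EF_Task 4 = 9+9 = 18
ES_Task 5 = 9; EF_Task 5 = 9+10 = 19
ES_Task 6 = max(EF_Task 1=6, EF_Task 2=9) = 9; EF_Task 6 = 9+12 = 21
ES_Task 7 = max(EF_Task 1=6, EF_Task 2=9) = 9; EF_Task 7 = 9+5 = 14
ES_Task 8 = max(EF_Task 1=6, EF_Task 2=9) = 9; EF_Task 8 = 9+12 = 21
ES_Task 9 = max(EF_Task 1=6, EF_Task 4=18) = 18; EF_Task 9 = 18+5 = 23
ES_Task 10 = max(EF_Task 3=24, EF_Task 5=19, EF_Task 6=21, EF_Task 7=14, EF_Task 8=21, EF_Task 9=23) = 24; EF_Task 10 = 24+14 = 38
Expected project duration μ = 38 days. Critical path: Task 2 → Task 3 → Task 10.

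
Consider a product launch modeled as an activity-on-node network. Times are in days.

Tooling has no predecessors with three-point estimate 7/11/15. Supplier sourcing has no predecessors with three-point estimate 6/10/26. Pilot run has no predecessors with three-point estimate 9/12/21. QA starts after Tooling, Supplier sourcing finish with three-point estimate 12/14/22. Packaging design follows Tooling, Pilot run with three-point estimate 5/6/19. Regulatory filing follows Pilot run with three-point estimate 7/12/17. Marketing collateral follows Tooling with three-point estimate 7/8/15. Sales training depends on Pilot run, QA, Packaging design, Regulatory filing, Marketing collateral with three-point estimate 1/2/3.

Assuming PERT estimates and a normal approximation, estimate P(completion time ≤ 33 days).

0.857

te_Tooling = (7 + 4·11 + 15)/6 = 66/6 = 11; σ²_Tooling = ((15−7)/6)² = 1.778
te_Supplier sourcing = (6 + 4·10 + 26)/6 = 72/6 = 12; σ²_Supplier sourcing = ((26−6)/6)² = 11.111
te_Pilot run = (9 + 4·12 + 21)/6 = 78/6 = 13; σ²_Pilot run = ((21−9)/6)² = 4.000
te_QA = (12 + 4·14 + 22)/6 = 90/6 = 15; σ²_QA = ((22−12)/6)² = 2.778
te_Packaging design = (5 + 4·6 + 19)/6 = 48/6 = 8; σ²_Packaging design = ((19−5)/6)² = 5.444
te_Regulatory filing = (7 + 4·12 + 17)/6 = 72/6 = 12; σ²_Regulatory filing = ((17−7)/6)² = 2.778
te_Marketing collateral = (7 + 4·8 + 15)/6 = 54/6 = 9; σ²_Marketing collateral = ((15−7)/6)² = 1.778
te_Sales training = (1 + 4·2 + 3)/6 = 12/6 = 2; σ²_Sales training = ((3−1)/6)² = 0.111

Forward pass:
ES_Tooling = 0; EF_Tooling = 11
ES_Supplier sourcing = 0; EF_Supplier sourcing = 12
ES_Pilot run = 0; EF_Pilot run = 13
ES_QA = max(EF_Tooling=11, EF_Supplier sourcing=12) = 12; EF_QA = 12+15 = 27
ES_Packaging design = max(EF_Tooling=11, EF_Pilot run=13) = 13; EF_Packaging design = 13+8 = 21
ES_Regulatory filing = 13; EF_Regulatory filing = 13+12 = 25
ES_Marketing collateral = 11; EF_Marketing collateral = 11+9 = 20
ES_Sales training = max(EF_Pilot run=13, EF_QA=27, EF_Packaging design=21, EF_Regulatory filing=25, EF_Marketing collateral=20) = 27; EF_Sales training = 27+2 = 29
Expected project duration μ = 29 days. Critical path: Supplier sourcing → QA → Sales training.

Variance along critical path = 11.111 + 2.778 + 0.111 = 14.000; σ = √14.000 = 3.742 days.
Z = (33 − 29) / 3.742 = 1.069
P(T ≤ 33) = Φ(1.069) ≈ 0.857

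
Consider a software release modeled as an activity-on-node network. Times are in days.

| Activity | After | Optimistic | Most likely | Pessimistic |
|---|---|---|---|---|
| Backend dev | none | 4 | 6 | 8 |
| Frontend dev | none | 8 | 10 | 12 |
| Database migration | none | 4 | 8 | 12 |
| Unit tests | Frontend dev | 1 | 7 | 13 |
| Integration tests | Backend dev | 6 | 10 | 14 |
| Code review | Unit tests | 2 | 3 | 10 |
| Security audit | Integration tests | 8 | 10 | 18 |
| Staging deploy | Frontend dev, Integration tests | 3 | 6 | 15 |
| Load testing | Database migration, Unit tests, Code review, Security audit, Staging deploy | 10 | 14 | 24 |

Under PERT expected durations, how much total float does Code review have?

te_Backend dev = (4 + 4·6 + 8)/6 = 36/6 = 6
te_Frontend dev = (8 + 4·10 + 12)/6 = 60/6 = 10
te_Database migration = (4 + 4·8 + 12)/6 = 48/6 = 8
te_Unit tests = (1 + 4·7 + 13)/6 = 42/6 = 7
te_Integration tests = (6 + 4·10 + 14)/6 = 60/6 = 10
te_Code review = (2 + 4·3 + 10)/6 = 24/6 = 4
te_Security audit = (8 + 4·10 + 18)/6 = 66/6 = 11
te_Staging deploy = (3 + 4·6 + 15)/6 = 42/6 = 7
te_Load testing = (10 + 4·14 + 24)/6 = 90/6 = 15

Forward pass:
ES_Backend dev = 0; EF_Backend dev = 6
ES_Frontend dev = 0; EF_Frontend dev = 10
ES_Database migration = 0; EF_Database migration = 8
ES_Unit tests = 10; EF_Unit tests = 10+7 = 17
ES_Integration tests = 6; EF_Integration tests = 6+10 = 16
ES_Code review = 17; EF_Code review = 17+4 = 21
ES_Security audit = 16; EF_Security audit = 16+11 = 27
ES_Staging deploy = max(EF_Frontend dev=10, EF_Integration tests=16) = 16; EF_Staging deploy = 16+7 = 23
ES_Load testing = max(EF_Database migration=8, EF_Unit tests=17, EF_Code review=21, EF_Security audit=27, EF_Staging deploy=23) = 27; EF_Load testing = 27+15 = 42
Expected project duration μ = 42 days. Critical path: Backend dev → Integration tests → Security audit → Load testing.

Backward pass:
LF_Load testing = 42; LS_Load testing = 42−15 = 27
LF_Staging deploy = LS_Load testing = 27; LS_Staging deploy = 27−7 = 20
LF_Security audit = LS_Load testing = 27; LS_Security audit = 27−11 = 16
LF_Code review = LS_Load testing = 27; LS_Code review = 27−4 = 23
LF_Integration tests = min(LS_Security audit=16, LS_Staging deploy=20) = 16; LS_Integration tests = 16−10 = 6
LF_Unit tests = min(LS_Code review=23, LS_Load testing=27) = 23; LS_Unit tests = 23−7 = 16
LF_Database migration = LS_Load testing = 27; LS_Database migration = 27−8 = 19
LF_Frontend dev = min(LS_Unit tests=16, LS_Staging deploy=20) = 16; LS_Frontend dev = 16−10 = 6
LF_Backend dev = LS_Integration tests = 6; LS_Backend dev = 6−6 = 0
Slack_Code review = LS_Code review − ES_Code review = 23 − 17 = 6

6 days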